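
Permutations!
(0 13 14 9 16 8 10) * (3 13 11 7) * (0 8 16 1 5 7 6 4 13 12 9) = (16)(0 11 6 4 13 14)(1 5 7 3 12 9)(8 10) = [11, 5, 2, 12, 13, 7, 4, 3, 10, 1, 8, 6, 9, 14, 0, 15, 16]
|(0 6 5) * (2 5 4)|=5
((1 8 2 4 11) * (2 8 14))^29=(1 11 4 2 14)=[0, 11, 14, 3, 2, 5, 6, 7, 8, 9, 10, 4, 12, 13, 1]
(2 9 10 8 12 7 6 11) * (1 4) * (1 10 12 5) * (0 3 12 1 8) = (0 3 12 7 6 11 2 9 1 4 10)(5 8) = [3, 4, 9, 12, 10, 8, 11, 6, 5, 1, 0, 2, 7]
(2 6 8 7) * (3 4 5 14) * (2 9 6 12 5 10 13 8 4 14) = (2 12 5)(3 14)(4 10 13 8 7 9 6) = [0, 1, 12, 14, 10, 2, 4, 9, 7, 6, 13, 11, 5, 8, 3]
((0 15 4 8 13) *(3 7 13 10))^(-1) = (0 13 7 3 10 8 4 15) = [13, 1, 2, 10, 15, 5, 6, 3, 4, 9, 8, 11, 12, 7, 14, 0]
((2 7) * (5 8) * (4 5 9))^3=(2 7)(4 9 8 5)=[0, 1, 7, 3, 9, 4, 6, 2, 5, 8]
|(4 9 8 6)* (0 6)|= |(0 6 4 9 8)|= 5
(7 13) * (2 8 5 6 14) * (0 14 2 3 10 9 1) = (0 14 3 10 9 1)(2 8 5 6)(7 13) = [14, 0, 8, 10, 4, 6, 2, 13, 5, 1, 9, 11, 12, 7, 3]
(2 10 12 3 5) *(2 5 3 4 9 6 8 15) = (2 10 12 4 9 6 8 15) = [0, 1, 10, 3, 9, 5, 8, 7, 15, 6, 12, 11, 4, 13, 14, 2]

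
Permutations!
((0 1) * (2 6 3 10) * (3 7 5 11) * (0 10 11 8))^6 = [5, 8, 1, 3, 4, 6, 10, 2, 7, 9, 0, 11] = (11)(0 5 6 10)(1 8 7 2)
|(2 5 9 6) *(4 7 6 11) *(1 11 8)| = 9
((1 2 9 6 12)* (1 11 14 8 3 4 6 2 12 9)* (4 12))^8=(1 9 4 2 6)(3 14 12 8 11)=[0, 9, 6, 14, 2, 5, 1, 7, 11, 4, 10, 3, 8, 13, 12]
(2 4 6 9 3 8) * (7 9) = (2 4 6 7 9 3 8) = [0, 1, 4, 8, 6, 5, 7, 9, 2, 3]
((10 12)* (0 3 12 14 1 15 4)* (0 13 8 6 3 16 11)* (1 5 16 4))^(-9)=[8, 15, 2, 14, 6, 0, 10, 7, 12, 9, 16, 13, 5, 3, 11, 1, 4]=(0 8 12 5)(1 15)(3 14 11 13)(4 6 10 16)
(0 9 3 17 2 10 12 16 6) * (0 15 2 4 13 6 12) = (0 9 3 17 4 13 6 15 2 10)(12 16) = [9, 1, 10, 17, 13, 5, 15, 7, 8, 3, 0, 11, 16, 6, 14, 2, 12, 4]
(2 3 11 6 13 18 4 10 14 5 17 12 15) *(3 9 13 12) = [0, 1, 9, 11, 10, 17, 12, 7, 8, 13, 14, 6, 15, 18, 5, 2, 16, 3, 4] = (2 9 13 18 4 10 14 5 17 3 11 6 12 15)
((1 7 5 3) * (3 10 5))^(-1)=(1 3 7)(5 10)=[0, 3, 2, 7, 4, 10, 6, 1, 8, 9, 5]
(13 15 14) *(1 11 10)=(1 11 10)(13 15 14)=[0, 11, 2, 3, 4, 5, 6, 7, 8, 9, 1, 10, 12, 15, 13, 14]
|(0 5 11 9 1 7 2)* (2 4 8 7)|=|(0 5 11 9 1 2)(4 8 7)|=6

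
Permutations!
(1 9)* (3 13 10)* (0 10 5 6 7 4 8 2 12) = (0 10 3 13 5 6 7 4 8 2 12)(1 9) = [10, 9, 12, 13, 8, 6, 7, 4, 2, 1, 3, 11, 0, 5]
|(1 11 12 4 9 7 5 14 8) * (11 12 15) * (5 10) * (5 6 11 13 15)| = |(1 12 4 9 7 10 6 11 5 14 8)(13 15)| = 22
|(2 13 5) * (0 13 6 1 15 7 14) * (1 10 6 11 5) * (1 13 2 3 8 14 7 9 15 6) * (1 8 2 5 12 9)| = |(0 5 3 2 11 12 9 15 1 6 10 8 14)| = 13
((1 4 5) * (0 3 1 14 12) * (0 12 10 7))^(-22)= [1, 5, 2, 4, 14, 10, 6, 3, 8, 9, 0, 11, 12, 13, 7]= (0 1 5 10)(3 4 14 7)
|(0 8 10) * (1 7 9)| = 3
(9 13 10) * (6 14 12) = (6 14 12)(9 13 10) = [0, 1, 2, 3, 4, 5, 14, 7, 8, 13, 9, 11, 6, 10, 12]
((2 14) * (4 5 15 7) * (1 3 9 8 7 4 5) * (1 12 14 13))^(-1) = (1 13 2 14 12 4 15 5 7 8 9 3) = [0, 13, 14, 1, 15, 7, 6, 8, 9, 3, 10, 11, 4, 2, 12, 5]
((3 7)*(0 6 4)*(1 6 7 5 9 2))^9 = (9) = [0, 1, 2, 3, 4, 5, 6, 7, 8, 9]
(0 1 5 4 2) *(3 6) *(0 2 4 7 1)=[0, 5, 2, 6, 4, 7, 3, 1]=(1 5 7)(3 6)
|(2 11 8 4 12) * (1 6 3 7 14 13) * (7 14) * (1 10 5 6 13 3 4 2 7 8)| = 22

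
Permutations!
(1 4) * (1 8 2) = [0, 4, 1, 3, 8, 5, 6, 7, 2] = (1 4 8 2)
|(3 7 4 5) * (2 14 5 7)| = 4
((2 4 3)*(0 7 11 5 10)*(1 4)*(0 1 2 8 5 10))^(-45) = [0, 1, 2, 3, 4, 5, 6, 7, 8, 9, 10, 11] = (11)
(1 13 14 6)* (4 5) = [0, 13, 2, 3, 5, 4, 1, 7, 8, 9, 10, 11, 12, 14, 6] = (1 13 14 6)(4 5)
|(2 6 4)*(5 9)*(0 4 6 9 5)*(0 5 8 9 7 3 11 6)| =21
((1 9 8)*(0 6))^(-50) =[0, 9, 2, 3, 4, 5, 6, 7, 1, 8] =(1 9 8)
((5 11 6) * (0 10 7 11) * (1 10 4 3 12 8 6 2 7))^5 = (0 6 12 4 5 8 3)(1 10)(2 11 7) = [6, 10, 11, 0, 5, 8, 12, 2, 3, 9, 1, 7, 4]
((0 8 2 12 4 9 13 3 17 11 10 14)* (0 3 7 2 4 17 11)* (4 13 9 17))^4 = [2, 1, 0, 3, 13, 5, 6, 17, 12, 9, 10, 11, 8, 4, 14, 15, 16, 7] = (0 2)(4 13)(7 17)(8 12)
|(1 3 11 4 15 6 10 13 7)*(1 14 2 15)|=|(1 3 11 4)(2 15 6 10 13 7 14)|=28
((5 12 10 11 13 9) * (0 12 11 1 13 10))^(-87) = (0 12)(1 5)(9 10)(11 13) = [12, 5, 2, 3, 4, 1, 6, 7, 8, 10, 9, 13, 0, 11]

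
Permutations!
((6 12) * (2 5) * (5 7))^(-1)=(2 5 7)(6 12)=[0, 1, 5, 3, 4, 7, 12, 2, 8, 9, 10, 11, 6]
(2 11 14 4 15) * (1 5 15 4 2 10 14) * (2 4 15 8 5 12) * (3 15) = [0, 12, 11, 15, 3, 8, 6, 7, 5, 9, 14, 1, 2, 13, 4, 10] = (1 12 2 11)(3 15 10 14 4)(5 8)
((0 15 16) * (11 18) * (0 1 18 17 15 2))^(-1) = (0 2)(1 16 15 17 11 18) = [2, 16, 0, 3, 4, 5, 6, 7, 8, 9, 10, 18, 12, 13, 14, 17, 15, 11, 1]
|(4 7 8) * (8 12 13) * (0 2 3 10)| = |(0 2 3 10)(4 7 12 13 8)| = 20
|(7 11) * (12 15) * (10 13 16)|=6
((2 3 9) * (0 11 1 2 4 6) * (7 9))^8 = (0 6 4 9 7 3 2 1 11) = [6, 11, 1, 2, 9, 5, 4, 3, 8, 7, 10, 0]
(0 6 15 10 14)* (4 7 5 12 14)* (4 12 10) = (0 6 15 4 7 5 10 12 14) = [6, 1, 2, 3, 7, 10, 15, 5, 8, 9, 12, 11, 14, 13, 0, 4]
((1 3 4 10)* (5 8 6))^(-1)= [0, 10, 2, 1, 3, 6, 8, 7, 5, 9, 4]= (1 10 4 3)(5 6 8)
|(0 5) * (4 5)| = |(0 4 5)| = 3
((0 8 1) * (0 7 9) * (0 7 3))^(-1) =(0 3 1 8)(7 9) =[3, 8, 2, 1, 4, 5, 6, 9, 0, 7]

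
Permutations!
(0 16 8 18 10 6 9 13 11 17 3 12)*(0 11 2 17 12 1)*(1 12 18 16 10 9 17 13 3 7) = (0 10 6 17 7 1)(2 13)(3 12 11 18 9)(8 16) = [10, 0, 13, 12, 4, 5, 17, 1, 16, 3, 6, 18, 11, 2, 14, 15, 8, 7, 9]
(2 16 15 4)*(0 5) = (0 5)(2 16 15 4) = [5, 1, 16, 3, 2, 0, 6, 7, 8, 9, 10, 11, 12, 13, 14, 4, 15]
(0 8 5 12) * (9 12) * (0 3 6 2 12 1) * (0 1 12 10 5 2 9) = (0 8 2 10 5)(3 6 9 12) = [8, 1, 10, 6, 4, 0, 9, 7, 2, 12, 5, 11, 3]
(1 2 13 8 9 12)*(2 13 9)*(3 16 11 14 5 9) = (1 13 8 2 3 16 11 14 5 9 12) = [0, 13, 3, 16, 4, 9, 6, 7, 2, 12, 10, 14, 1, 8, 5, 15, 11]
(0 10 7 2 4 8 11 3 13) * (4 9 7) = [10, 1, 9, 13, 8, 5, 6, 2, 11, 7, 4, 3, 12, 0] = (0 10 4 8 11 3 13)(2 9 7)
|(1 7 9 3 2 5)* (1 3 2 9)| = 4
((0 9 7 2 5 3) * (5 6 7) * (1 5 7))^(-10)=(0 5 6 7)(1 2 9 3)=[5, 2, 9, 1, 4, 6, 7, 0, 8, 3]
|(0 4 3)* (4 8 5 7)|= 6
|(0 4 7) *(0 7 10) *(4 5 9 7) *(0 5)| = |(4 10 5 9 7)| = 5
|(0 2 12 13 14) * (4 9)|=10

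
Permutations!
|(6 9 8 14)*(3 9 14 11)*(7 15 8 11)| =6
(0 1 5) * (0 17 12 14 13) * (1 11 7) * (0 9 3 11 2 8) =(0 2 8)(1 5 17 12 14 13 9 3 11 7) =[2, 5, 8, 11, 4, 17, 6, 1, 0, 3, 10, 7, 14, 9, 13, 15, 16, 12]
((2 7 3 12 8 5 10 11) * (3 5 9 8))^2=(12)(2 5 11 7 10)=[0, 1, 5, 3, 4, 11, 6, 10, 8, 9, 2, 7, 12]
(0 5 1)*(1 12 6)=(0 5 12 6 1)=[5, 0, 2, 3, 4, 12, 1, 7, 8, 9, 10, 11, 6]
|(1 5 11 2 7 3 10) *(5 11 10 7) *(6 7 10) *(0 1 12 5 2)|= |(0 1 11)(3 10 12 5 6 7)|= 6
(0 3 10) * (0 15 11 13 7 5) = (0 3 10 15 11 13 7 5) = [3, 1, 2, 10, 4, 0, 6, 5, 8, 9, 15, 13, 12, 7, 14, 11]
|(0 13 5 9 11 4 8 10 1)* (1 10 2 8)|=14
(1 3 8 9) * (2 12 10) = (1 3 8 9)(2 12 10) = [0, 3, 12, 8, 4, 5, 6, 7, 9, 1, 2, 11, 10]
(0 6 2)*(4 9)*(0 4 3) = (0 6 2 4 9 3) = [6, 1, 4, 0, 9, 5, 2, 7, 8, 3]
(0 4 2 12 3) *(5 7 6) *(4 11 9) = [11, 1, 12, 0, 2, 7, 5, 6, 8, 4, 10, 9, 3] = (0 11 9 4 2 12 3)(5 7 6)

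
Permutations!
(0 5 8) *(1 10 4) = [5, 10, 2, 3, 1, 8, 6, 7, 0, 9, 4] = (0 5 8)(1 10 4)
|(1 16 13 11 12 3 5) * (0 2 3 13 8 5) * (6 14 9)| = |(0 2 3)(1 16 8 5)(6 14 9)(11 12 13)| = 12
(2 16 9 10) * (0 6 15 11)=(0 6 15 11)(2 16 9 10)=[6, 1, 16, 3, 4, 5, 15, 7, 8, 10, 2, 0, 12, 13, 14, 11, 9]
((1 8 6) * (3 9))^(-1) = (1 6 8)(3 9) = [0, 6, 2, 9, 4, 5, 8, 7, 1, 3]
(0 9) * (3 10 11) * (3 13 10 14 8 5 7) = (0 9)(3 14 8 5 7)(10 11 13) = [9, 1, 2, 14, 4, 7, 6, 3, 5, 0, 11, 13, 12, 10, 8]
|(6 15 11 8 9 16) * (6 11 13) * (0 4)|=12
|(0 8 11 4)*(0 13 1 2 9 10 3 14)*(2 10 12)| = 9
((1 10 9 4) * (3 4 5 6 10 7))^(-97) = (1 4 3 7)(5 9 10 6) = [0, 4, 2, 7, 3, 9, 5, 1, 8, 10, 6]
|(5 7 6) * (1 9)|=6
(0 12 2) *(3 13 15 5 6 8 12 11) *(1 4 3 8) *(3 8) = [11, 4, 0, 13, 8, 6, 1, 7, 12, 9, 10, 3, 2, 15, 14, 5] = (0 11 3 13 15 5 6 1 4 8 12 2)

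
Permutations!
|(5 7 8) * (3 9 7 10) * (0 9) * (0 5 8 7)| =6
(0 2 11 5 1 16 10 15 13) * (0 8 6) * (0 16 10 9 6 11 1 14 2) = (1 10 15 13 8 11 5 14 2)(6 16 9) = [0, 10, 1, 3, 4, 14, 16, 7, 11, 6, 15, 5, 12, 8, 2, 13, 9]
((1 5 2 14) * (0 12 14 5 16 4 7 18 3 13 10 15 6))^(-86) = (0 4 10 14 18 6 16 13 12 7 15 1 3) = [4, 3, 2, 0, 10, 5, 16, 15, 8, 9, 14, 11, 7, 12, 18, 1, 13, 17, 6]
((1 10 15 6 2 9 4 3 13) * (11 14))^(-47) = [0, 3, 15, 9, 2, 5, 10, 7, 8, 6, 13, 14, 12, 4, 11, 1] = (1 3 9 6 10 13 4 2 15)(11 14)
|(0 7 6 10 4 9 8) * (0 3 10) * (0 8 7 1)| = |(0 1)(3 10 4 9 7 6 8)| = 14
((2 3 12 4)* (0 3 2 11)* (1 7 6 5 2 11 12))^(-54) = (12)(0 1 6 2)(3 7 5 11) = [1, 6, 0, 7, 4, 11, 2, 5, 8, 9, 10, 3, 12]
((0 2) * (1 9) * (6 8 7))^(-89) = [2, 9, 0, 3, 4, 5, 8, 6, 7, 1] = (0 2)(1 9)(6 8 7)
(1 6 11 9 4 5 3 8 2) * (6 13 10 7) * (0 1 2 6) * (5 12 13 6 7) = [1, 6, 2, 8, 12, 3, 11, 0, 7, 4, 5, 9, 13, 10] = (0 1 6 11 9 4 12 13 10 5 3 8 7)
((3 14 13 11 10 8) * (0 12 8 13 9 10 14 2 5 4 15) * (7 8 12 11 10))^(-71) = (0 3 11 2 14 5 9 4 7 15 8)(10 13) = [3, 1, 14, 11, 7, 9, 6, 15, 0, 4, 13, 2, 12, 10, 5, 8]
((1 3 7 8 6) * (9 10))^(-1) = (1 6 8 7 3)(9 10) = [0, 6, 2, 1, 4, 5, 8, 3, 7, 10, 9]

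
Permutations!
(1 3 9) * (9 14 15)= (1 3 14 15 9)= [0, 3, 2, 14, 4, 5, 6, 7, 8, 1, 10, 11, 12, 13, 15, 9]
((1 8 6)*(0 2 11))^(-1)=(0 11 2)(1 6 8)=[11, 6, 0, 3, 4, 5, 8, 7, 1, 9, 10, 2]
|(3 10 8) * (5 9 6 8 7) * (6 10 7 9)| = 10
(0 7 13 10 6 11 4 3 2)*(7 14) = [14, 1, 0, 2, 3, 5, 11, 13, 8, 9, 6, 4, 12, 10, 7] = (0 14 7 13 10 6 11 4 3 2)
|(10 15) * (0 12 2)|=|(0 12 2)(10 15)|=6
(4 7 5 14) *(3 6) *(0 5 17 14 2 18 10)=(0 5 2 18 10)(3 6)(4 7 17 14)=[5, 1, 18, 6, 7, 2, 3, 17, 8, 9, 0, 11, 12, 13, 4, 15, 16, 14, 10]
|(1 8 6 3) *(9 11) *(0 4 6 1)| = 4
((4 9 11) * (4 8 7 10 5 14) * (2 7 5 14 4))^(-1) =(2 14 10 7)(4 5 8 11 9) =[0, 1, 14, 3, 5, 8, 6, 2, 11, 4, 7, 9, 12, 13, 10]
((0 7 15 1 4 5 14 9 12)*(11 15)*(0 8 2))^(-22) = (0 11 1 5 9 8)(2 7 15 4 14 12) = [11, 5, 7, 3, 14, 9, 6, 15, 0, 8, 10, 1, 2, 13, 12, 4]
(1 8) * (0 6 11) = (0 6 11)(1 8) = [6, 8, 2, 3, 4, 5, 11, 7, 1, 9, 10, 0]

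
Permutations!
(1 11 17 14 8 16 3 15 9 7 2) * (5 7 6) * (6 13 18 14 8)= (1 11 17 8 16 3 15 9 13 18 14 6 5 7 2)= [0, 11, 1, 15, 4, 7, 5, 2, 16, 13, 10, 17, 12, 18, 6, 9, 3, 8, 14]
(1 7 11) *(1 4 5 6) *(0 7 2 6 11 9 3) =(0 7 9 3)(1 2 6)(4 5 11) =[7, 2, 6, 0, 5, 11, 1, 9, 8, 3, 10, 4]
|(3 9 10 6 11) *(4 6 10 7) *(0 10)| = 6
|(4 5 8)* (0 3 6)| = 3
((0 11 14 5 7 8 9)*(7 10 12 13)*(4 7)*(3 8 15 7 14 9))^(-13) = (0 9 11)(3 8)(4 13 12 10 5 14)(7 15) = [9, 1, 2, 8, 13, 14, 6, 15, 3, 11, 5, 0, 10, 12, 4, 7]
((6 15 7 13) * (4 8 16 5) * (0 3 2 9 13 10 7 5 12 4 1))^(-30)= (0 15 9)(1 6 2)(3 5 13)(4 16)(8 12)= [15, 6, 1, 5, 16, 13, 2, 7, 12, 0, 10, 11, 8, 3, 14, 9, 4]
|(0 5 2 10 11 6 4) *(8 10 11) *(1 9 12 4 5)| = |(0 1 9 12 4)(2 11 6 5)(8 10)| = 20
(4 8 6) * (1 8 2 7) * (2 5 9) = [0, 8, 7, 3, 5, 9, 4, 1, 6, 2] = (1 8 6 4 5 9 2 7)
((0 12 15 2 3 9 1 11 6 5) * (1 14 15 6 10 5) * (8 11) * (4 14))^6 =(15)(0 10 8 6)(1 12 5 11) =[10, 12, 2, 3, 4, 11, 0, 7, 6, 9, 8, 1, 5, 13, 14, 15]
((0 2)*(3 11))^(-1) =(0 2)(3 11) =[2, 1, 0, 11, 4, 5, 6, 7, 8, 9, 10, 3]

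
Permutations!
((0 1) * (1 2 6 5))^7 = (0 6 1 2 5) = [6, 2, 5, 3, 4, 0, 1]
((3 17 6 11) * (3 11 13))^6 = [0, 1, 2, 6, 4, 5, 3, 7, 8, 9, 10, 11, 12, 17, 14, 15, 16, 13] = (3 6)(13 17)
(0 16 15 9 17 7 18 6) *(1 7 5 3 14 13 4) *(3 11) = (0 16 15 9 17 5 11 3 14 13 4 1 7 18 6) = [16, 7, 2, 14, 1, 11, 0, 18, 8, 17, 10, 3, 12, 4, 13, 9, 15, 5, 6]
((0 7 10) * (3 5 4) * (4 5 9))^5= (0 10 7)(3 4 9)= [10, 1, 2, 4, 9, 5, 6, 0, 8, 3, 7]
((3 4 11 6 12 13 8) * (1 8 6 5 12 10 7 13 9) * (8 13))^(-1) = (1 9 12 5 11 4 3 8 7 10 6 13) = [0, 9, 2, 8, 3, 11, 13, 10, 7, 12, 6, 4, 5, 1]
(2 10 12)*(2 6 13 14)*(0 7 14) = [7, 1, 10, 3, 4, 5, 13, 14, 8, 9, 12, 11, 6, 0, 2] = (0 7 14 2 10 12 6 13)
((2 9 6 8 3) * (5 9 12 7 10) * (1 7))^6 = (1 8 10 2 9)(3 5 12 6 7) = [0, 8, 9, 5, 4, 12, 7, 3, 10, 1, 2, 11, 6]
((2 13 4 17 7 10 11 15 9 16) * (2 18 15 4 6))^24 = (18)(4 11 10 7 17) = [0, 1, 2, 3, 11, 5, 6, 17, 8, 9, 7, 10, 12, 13, 14, 15, 16, 4, 18]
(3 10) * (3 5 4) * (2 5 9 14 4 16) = (2 5 16)(3 10 9 14 4) = [0, 1, 5, 10, 3, 16, 6, 7, 8, 14, 9, 11, 12, 13, 4, 15, 2]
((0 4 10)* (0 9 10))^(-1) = (0 4)(9 10) = [4, 1, 2, 3, 0, 5, 6, 7, 8, 10, 9]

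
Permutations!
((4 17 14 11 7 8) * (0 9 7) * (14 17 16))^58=(17)(0 7 4 14)(8 16 11 9)=[7, 1, 2, 3, 14, 5, 6, 4, 16, 8, 10, 9, 12, 13, 0, 15, 11, 17]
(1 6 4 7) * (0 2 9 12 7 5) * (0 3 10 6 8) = [2, 8, 9, 10, 5, 3, 4, 1, 0, 12, 6, 11, 7] = (0 2 9 12 7 1 8)(3 10 6 4 5)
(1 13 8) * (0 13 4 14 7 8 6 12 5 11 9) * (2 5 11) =(0 13 6 12 11 9)(1 4 14 7 8)(2 5) =[13, 4, 5, 3, 14, 2, 12, 8, 1, 0, 10, 9, 11, 6, 7]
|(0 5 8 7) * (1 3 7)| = 6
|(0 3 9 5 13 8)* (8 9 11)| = |(0 3 11 8)(5 13 9)| = 12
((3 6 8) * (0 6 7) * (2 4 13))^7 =(0 8 7 6 3)(2 4 13) =[8, 1, 4, 0, 13, 5, 3, 6, 7, 9, 10, 11, 12, 2]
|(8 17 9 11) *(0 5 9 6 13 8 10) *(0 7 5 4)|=20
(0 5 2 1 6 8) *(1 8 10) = (0 5 2 8)(1 6 10) = [5, 6, 8, 3, 4, 2, 10, 7, 0, 9, 1]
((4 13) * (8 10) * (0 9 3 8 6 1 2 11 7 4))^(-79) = [6, 13, 0, 2, 8, 5, 4, 3, 11, 1, 7, 9, 12, 10] = (0 6 4 8 11 9 1 13 10 7 3 2)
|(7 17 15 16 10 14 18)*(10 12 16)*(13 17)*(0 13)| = |(0 13 17 15 10 14 18 7)(12 16)| = 8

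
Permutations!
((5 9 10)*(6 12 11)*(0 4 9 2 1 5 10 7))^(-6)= [9, 1, 2, 3, 7, 5, 6, 4, 8, 0, 10, 11, 12]= (12)(0 9)(4 7)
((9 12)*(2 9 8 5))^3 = (2 8 9 5 12) = [0, 1, 8, 3, 4, 12, 6, 7, 9, 5, 10, 11, 2]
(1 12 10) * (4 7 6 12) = (1 4 7 6 12 10) = [0, 4, 2, 3, 7, 5, 12, 6, 8, 9, 1, 11, 10]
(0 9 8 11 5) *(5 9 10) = [10, 1, 2, 3, 4, 0, 6, 7, 11, 8, 5, 9] = (0 10 5)(8 11 9)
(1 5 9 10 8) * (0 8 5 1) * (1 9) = [8, 9, 2, 3, 4, 1, 6, 7, 0, 10, 5] = (0 8)(1 9 10 5)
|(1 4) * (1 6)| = 3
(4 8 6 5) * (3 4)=(3 4 8 6 5)=[0, 1, 2, 4, 8, 3, 5, 7, 6]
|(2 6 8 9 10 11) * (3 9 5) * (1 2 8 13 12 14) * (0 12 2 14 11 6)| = 22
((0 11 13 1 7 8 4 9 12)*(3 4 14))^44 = (14) = [0, 1, 2, 3, 4, 5, 6, 7, 8, 9, 10, 11, 12, 13, 14]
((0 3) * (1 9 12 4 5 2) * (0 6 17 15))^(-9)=(0 3 6 17 15)(1 4)(2 12)(5 9)=[3, 4, 12, 6, 1, 9, 17, 7, 8, 5, 10, 11, 2, 13, 14, 0, 16, 15]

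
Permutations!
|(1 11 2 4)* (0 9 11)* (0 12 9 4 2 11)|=|(0 4 1 12 9)|=5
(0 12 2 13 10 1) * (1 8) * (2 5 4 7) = (0 12 5 4 7 2 13 10 8 1) = [12, 0, 13, 3, 7, 4, 6, 2, 1, 9, 8, 11, 5, 10]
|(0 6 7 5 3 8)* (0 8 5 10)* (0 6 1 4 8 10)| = 14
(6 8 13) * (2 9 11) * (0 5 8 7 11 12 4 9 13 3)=(0 5 8 3)(2 13 6 7 11)(4 9 12)=[5, 1, 13, 0, 9, 8, 7, 11, 3, 12, 10, 2, 4, 6]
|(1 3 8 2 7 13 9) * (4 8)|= |(1 3 4 8 2 7 13 9)|= 8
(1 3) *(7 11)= (1 3)(7 11)= [0, 3, 2, 1, 4, 5, 6, 11, 8, 9, 10, 7]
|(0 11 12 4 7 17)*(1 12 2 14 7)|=6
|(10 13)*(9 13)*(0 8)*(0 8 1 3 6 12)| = 15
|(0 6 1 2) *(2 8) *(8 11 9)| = |(0 6 1 11 9 8 2)| = 7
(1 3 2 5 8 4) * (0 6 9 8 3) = (0 6 9 8 4 1)(2 5 3) = [6, 0, 5, 2, 1, 3, 9, 7, 4, 8]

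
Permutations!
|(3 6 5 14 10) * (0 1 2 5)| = |(0 1 2 5 14 10 3 6)| = 8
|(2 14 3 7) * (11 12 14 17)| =7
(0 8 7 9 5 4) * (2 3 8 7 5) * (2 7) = [2, 1, 3, 8, 0, 4, 6, 9, 5, 7] = (0 2 3 8 5 4)(7 9)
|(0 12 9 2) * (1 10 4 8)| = |(0 12 9 2)(1 10 4 8)| = 4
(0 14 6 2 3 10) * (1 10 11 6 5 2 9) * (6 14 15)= [15, 10, 3, 11, 4, 2, 9, 7, 8, 1, 0, 14, 12, 13, 5, 6]= (0 15 6 9 1 10)(2 3 11 14 5)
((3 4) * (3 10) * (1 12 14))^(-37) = (1 14 12)(3 10 4) = [0, 14, 2, 10, 3, 5, 6, 7, 8, 9, 4, 11, 1, 13, 12]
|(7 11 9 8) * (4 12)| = 4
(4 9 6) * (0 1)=(0 1)(4 9 6)=[1, 0, 2, 3, 9, 5, 4, 7, 8, 6]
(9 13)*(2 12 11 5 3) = (2 12 11 5 3)(9 13) = [0, 1, 12, 2, 4, 3, 6, 7, 8, 13, 10, 5, 11, 9]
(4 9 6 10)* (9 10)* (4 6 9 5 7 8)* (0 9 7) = (0 9 7 8 4 10 6 5) = [9, 1, 2, 3, 10, 0, 5, 8, 4, 7, 6]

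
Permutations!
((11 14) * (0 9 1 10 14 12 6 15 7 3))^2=(0 1 14 12 15 3 9 10 11 6 7)=[1, 14, 2, 9, 4, 5, 7, 0, 8, 10, 11, 6, 15, 13, 12, 3]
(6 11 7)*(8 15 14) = [0, 1, 2, 3, 4, 5, 11, 6, 15, 9, 10, 7, 12, 13, 8, 14] = (6 11 7)(8 15 14)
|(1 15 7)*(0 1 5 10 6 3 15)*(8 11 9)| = |(0 1)(3 15 7 5 10 6)(8 11 9)| = 6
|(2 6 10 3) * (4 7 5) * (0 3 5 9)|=9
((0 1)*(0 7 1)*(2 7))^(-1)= (1 7 2)= [0, 7, 1, 3, 4, 5, 6, 2]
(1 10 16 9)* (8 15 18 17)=(1 10 16 9)(8 15 18 17)=[0, 10, 2, 3, 4, 5, 6, 7, 15, 1, 16, 11, 12, 13, 14, 18, 9, 8, 17]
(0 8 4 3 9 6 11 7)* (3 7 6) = (0 8 4 7)(3 9)(6 11) = [8, 1, 2, 9, 7, 5, 11, 0, 4, 3, 10, 6]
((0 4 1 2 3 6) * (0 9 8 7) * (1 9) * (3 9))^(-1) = (0 7 8 9 2 1 6 3 4) = [7, 6, 1, 4, 0, 5, 3, 8, 9, 2]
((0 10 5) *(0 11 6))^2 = (0 5 6 10 11) = [5, 1, 2, 3, 4, 6, 10, 7, 8, 9, 11, 0]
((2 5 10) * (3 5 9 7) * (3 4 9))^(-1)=(2 10 5 3)(4 7 9)=[0, 1, 10, 2, 7, 3, 6, 9, 8, 4, 5]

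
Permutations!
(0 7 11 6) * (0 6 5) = (0 7 11 5) = [7, 1, 2, 3, 4, 0, 6, 11, 8, 9, 10, 5]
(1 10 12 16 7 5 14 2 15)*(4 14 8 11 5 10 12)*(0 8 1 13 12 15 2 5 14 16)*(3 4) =(0 8 11 14 5 1 15 13 12)(3 4 16 7 10) =[8, 15, 2, 4, 16, 1, 6, 10, 11, 9, 3, 14, 0, 12, 5, 13, 7]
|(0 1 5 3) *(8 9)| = 4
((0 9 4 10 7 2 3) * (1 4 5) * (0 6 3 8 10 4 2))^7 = (0 7 10 8 2 1 5 9)(3 6) = [7, 5, 1, 6, 4, 9, 3, 10, 2, 0, 8]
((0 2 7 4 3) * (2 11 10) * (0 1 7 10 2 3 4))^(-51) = (0 1 10 11 7 3 2) = [1, 10, 0, 2, 4, 5, 6, 3, 8, 9, 11, 7]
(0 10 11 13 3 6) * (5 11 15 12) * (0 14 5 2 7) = [10, 1, 7, 6, 4, 11, 14, 0, 8, 9, 15, 13, 2, 3, 5, 12] = (0 10 15 12 2 7)(3 6 14 5 11 13)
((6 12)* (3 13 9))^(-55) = [0, 1, 2, 9, 4, 5, 12, 7, 8, 13, 10, 11, 6, 3] = (3 9 13)(6 12)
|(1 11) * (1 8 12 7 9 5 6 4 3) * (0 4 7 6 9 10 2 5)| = 13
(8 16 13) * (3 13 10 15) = [0, 1, 2, 13, 4, 5, 6, 7, 16, 9, 15, 11, 12, 8, 14, 3, 10] = (3 13 8 16 10 15)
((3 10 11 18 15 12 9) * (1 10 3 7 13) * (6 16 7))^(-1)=(1 13 7 16 6 9 12 15 18 11 10)=[0, 13, 2, 3, 4, 5, 9, 16, 8, 12, 1, 10, 15, 7, 14, 18, 6, 17, 11]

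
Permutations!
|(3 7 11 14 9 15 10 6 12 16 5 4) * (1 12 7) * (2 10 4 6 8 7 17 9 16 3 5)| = 42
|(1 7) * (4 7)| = 3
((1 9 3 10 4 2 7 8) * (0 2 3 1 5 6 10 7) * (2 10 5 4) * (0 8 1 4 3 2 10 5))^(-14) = [5, 1, 2, 3, 4, 6, 0, 7, 8, 9, 10] = (10)(0 5 6)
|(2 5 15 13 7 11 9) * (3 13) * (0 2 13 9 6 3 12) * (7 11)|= 5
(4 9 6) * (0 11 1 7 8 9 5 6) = (0 11 1 7 8 9)(4 5 6) = [11, 7, 2, 3, 5, 6, 4, 8, 9, 0, 10, 1]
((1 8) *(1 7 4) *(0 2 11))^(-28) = [11, 1, 0, 3, 4, 5, 6, 7, 8, 9, 10, 2] = (0 11 2)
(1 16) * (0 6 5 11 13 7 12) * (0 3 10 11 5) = (0 6)(1 16)(3 10 11 13 7 12) = [6, 16, 2, 10, 4, 5, 0, 12, 8, 9, 11, 13, 3, 7, 14, 15, 1]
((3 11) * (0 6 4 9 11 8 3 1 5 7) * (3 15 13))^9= [6, 5, 2, 8, 9, 7, 4, 0, 15, 11, 10, 1, 12, 3, 14, 13]= (0 6 4 9 11 1 5 7)(3 8 15 13)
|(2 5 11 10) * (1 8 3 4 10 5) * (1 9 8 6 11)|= |(1 6 11 5)(2 9 8 3 4 10)|= 12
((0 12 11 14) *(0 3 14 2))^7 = (0 2 11 12)(3 14) = [2, 1, 11, 14, 4, 5, 6, 7, 8, 9, 10, 12, 0, 13, 3]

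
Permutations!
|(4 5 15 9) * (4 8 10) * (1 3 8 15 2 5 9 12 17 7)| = |(1 3 8 10 4 9 15 12 17 7)(2 5)| = 10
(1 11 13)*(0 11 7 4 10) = (0 11 13 1 7 4 10) = [11, 7, 2, 3, 10, 5, 6, 4, 8, 9, 0, 13, 12, 1]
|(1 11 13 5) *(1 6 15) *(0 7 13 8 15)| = |(0 7 13 5 6)(1 11 8 15)| = 20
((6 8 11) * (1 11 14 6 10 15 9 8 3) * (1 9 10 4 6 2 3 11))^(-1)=[0, 1, 14, 2, 11, 5, 4, 7, 9, 3, 15, 6, 12, 13, 8, 10]=(2 14 8 9 3)(4 11 6)(10 15)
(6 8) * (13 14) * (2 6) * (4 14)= [0, 1, 6, 3, 14, 5, 8, 7, 2, 9, 10, 11, 12, 4, 13]= (2 6 8)(4 14 13)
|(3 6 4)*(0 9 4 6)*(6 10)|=|(0 9 4 3)(6 10)|=4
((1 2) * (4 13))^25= [0, 2, 1, 3, 13, 5, 6, 7, 8, 9, 10, 11, 12, 4]= (1 2)(4 13)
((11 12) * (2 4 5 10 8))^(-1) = (2 8 10 5 4)(11 12) = [0, 1, 8, 3, 2, 4, 6, 7, 10, 9, 5, 12, 11]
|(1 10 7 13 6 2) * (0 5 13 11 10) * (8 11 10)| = 6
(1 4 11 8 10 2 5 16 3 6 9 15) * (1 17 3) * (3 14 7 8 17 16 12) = (1 4 11 17 14 7 8 10 2 5 12 3 6 9 15 16) = [0, 4, 5, 6, 11, 12, 9, 8, 10, 15, 2, 17, 3, 13, 7, 16, 1, 14]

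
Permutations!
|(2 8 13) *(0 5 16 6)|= 12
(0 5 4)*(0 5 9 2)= (0 9 2)(4 5)= [9, 1, 0, 3, 5, 4, 6, 7, 8, 2]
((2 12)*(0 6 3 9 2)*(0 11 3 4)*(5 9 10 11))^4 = [6, 1, 2, 10, 0, 5, 4, 7, 8, 9, 11, 3, 12] = (12)(0 6 4)(3 10 11)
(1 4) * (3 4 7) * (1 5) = (1 7 3 4 5) = [0, 7, 2, 4, 5, 1, 6, 3]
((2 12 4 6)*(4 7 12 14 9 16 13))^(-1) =[0, 1, 6, 3, 13, 5, 4, 12, 8, 14, 10, 11, 7, 16, 2, 15, 9] =(2 6 4 13 16 9 14)(7 12)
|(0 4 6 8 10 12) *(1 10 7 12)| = |(0 4 6 8 7 12)(1 10)| = 6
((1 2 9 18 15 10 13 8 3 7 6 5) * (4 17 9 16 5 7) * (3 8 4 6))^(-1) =(1 5 16 2)(3 7 6)(4 13 10 15 18 9 17) =[0, 5, 1, 7, 13, 16, 3, 6, 8, 17, 15, 11, 12, 10, 14, 18, 2, 4, 9]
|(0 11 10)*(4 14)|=6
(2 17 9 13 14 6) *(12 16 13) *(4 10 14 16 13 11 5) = [0, 1, 17, 3, 10, 4, 2, 7, 8, 12, 14, 5, 13, 16, 6, 15, 11, 9] = (2 17 9 12 13 16 11 5 4 10 14 6)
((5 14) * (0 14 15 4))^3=(0 15 14 4 5)=[15, 1, 2, 3, 5, 0, 6, 7, 8, 9, 10, 11, 12, 13, 4, 14]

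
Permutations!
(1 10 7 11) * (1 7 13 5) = (1 10 13 5)(7 11) = [0, 10, 2, 3, 4, 1, 6, 11, 8, 9, 13, 7, 12, 5]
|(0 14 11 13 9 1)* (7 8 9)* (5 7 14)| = |(0 5 7 8 9 1)(11 13 14)| = 6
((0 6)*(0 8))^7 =(0 6 8) =[6, 1, 2, 3, 4, 5, 8, 7, 0]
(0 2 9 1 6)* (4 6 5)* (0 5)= (0 2 9 1)(4 6 5)= [2, 0, 9, 3, 6, 4, 5, 7, 8, 1]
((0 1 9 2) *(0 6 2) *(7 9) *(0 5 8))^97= [1, 7, 6, 3, 4, 8, 2, 9, 0, 5]= (0 1 7 9 5 8)(2 6)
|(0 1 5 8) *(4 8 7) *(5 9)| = |(0 1 9 5 7 4 8)| = 7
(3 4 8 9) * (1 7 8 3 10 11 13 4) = [0, 7, 2, 1, 3, 5, 6, 8, 9, 10, 11, 13, 12, 4] = (1 7 8 9 10 11 13 4 3)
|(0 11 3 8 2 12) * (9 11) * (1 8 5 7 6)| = 11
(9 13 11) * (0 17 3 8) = (0 17 3 8)(9 13 11) = [17, 1, 2, 8, 4, 5, 6, 7, 0, 13, 10, 9, 12, 11, 14, 15, 16, 3]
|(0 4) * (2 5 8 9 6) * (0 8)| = 7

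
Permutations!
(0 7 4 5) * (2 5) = (0 7 4 2 5) = [7, 1, 5, 3, 2, 0, 6, 4]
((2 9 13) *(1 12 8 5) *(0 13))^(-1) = [9, 5, 13, 3, 4, 8, 6, 7, 12, 2, 10, 11, 1, 0] = (0 9 2 13)(1 5 8 12)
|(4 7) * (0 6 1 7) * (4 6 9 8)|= |(0 9 8 4)(1 7 6)|= 12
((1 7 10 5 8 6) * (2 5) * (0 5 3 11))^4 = (0 1 3 8 10)(2 5 7 11 6) = [1, 3, 5, 8, 4, 7, 2, 11, 10, 9, 0, 6]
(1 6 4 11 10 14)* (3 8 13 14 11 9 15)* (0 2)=(0 2)(1 6 4 9 15 3 8 13 14)(10 11)=[2, 6, 0, 8, 9, 5, 4, 7, 13, 15, 11, 10, 12, 14, 1, 3]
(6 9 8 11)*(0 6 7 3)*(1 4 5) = [6, 4, 2, 0, 5, 1, 9, 3, 11, 8, 10, 7] = (0 6 9 8 11 7 3)(1 4 5)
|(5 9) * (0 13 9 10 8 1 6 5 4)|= |(0 13 9 4)(1 6 5 10 8)|= 20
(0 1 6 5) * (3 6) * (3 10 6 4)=[1, 10, 2, 4, 3, 0, 5, 7, 8, 9, 6]=(0 1 10 6 5)(3 4)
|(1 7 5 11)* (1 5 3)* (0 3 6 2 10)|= 14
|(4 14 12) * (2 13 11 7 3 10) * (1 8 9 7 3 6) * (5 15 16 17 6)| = 45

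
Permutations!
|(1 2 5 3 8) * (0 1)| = |(0 1 2 5 3 8)| = 6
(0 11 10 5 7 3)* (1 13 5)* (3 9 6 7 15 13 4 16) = (0 11 10 1 4 16 3)(5 15 13)(6 7 9) = [11, 4, 2, 0, 16, 15, 7, 9, 8, 6, 1, 10, 12, 5, 14, 13, 3]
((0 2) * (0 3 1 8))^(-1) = (0 8 1 3 2) = [8, 3, 0, 2, 4, 5, 6, 7, 1]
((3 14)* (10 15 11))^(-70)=(10 11 15)=[0, 1, 2, 3, 4, 5, 6, 7, 8, 9, 11, 15, 12, 13, 14, 10]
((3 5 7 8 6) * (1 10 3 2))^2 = (1 3 7 6)(2 10 5 8) = [0, 3, 10, 7, 4, 8, 1, 6, 2, 9, 5]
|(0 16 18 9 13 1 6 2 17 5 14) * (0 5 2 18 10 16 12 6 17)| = 18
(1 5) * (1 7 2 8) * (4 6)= (1 5 7 2 8)(4 6)= [0, 5, 8, 3, 6, 7, 4, 2, 1]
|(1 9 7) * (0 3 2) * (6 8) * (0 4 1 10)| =8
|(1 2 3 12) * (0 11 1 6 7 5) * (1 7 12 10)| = 4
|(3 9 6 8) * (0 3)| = |(0 3 9 6 8)| = 5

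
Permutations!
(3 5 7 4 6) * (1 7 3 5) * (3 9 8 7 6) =(1 6 5 9 8 7 4 3) =[0, 6, 2, 1, 3, 9, 5, 4, 7, 8]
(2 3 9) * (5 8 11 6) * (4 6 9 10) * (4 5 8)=(2 3 10 5 4 6 8 11 9)=[0, 1, 3, 10, 6, 4, 8, 7, 11, 2, 5, 9]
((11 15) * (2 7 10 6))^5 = (2 7 10 6)(11 15) = [0, 1, 7, 3, 4, 5, 2, 10, 8, 9, 6, 15, 12, 13, 14, 11]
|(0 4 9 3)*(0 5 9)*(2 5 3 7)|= 4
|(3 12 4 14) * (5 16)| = 4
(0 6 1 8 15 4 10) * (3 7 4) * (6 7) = [7, 8, 2, 6, 10, 5, 1, 4, 15, 9, 0, 11, 12, 13, 14, 3] = (0 7 4 10)(1 8 15 3 6)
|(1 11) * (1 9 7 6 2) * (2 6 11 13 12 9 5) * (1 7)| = 4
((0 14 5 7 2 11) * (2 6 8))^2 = [5, 1, 0, 3, 4, 6, 2, 8, 11, 9, 10, 14, 12, 13, 7] = (0 5 6 2)(7 8 11 14)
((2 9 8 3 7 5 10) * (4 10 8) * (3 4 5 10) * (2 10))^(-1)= (10)(2 7 3 4 8 5 9)= [0, 1, 7, 4, 8, 9, 6, 3, 5, 2, 10]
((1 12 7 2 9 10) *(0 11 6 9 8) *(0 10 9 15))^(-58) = [6, 7, 10, 3, 4, 5, 0, 8, 1, 9, 12, 15, 2, 13, 14, 11] = (0 6)(1 7 8)(2 10 12)(11 15)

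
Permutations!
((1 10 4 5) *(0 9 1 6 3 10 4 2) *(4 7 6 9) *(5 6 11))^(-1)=(0 2 10 3 6 4)(1 9 5 11 7)=[2, 9, 10, 6, 0, 11, 4, 1, 8, 5, 3, 7]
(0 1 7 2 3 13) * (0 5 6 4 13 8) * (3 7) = [1, 3, 7, 8, 13, 6, 4, 2, 0, 9, 10, 11, 12, 5] = (0 1 3 8)(2 7)(4 13 5 6)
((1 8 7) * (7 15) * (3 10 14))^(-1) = (1 7 15 8)(3 14 10) = [0, 7, 2, 14, 4, 5, 6, 15, 1, 9, 3, 11, 12, 13, 10, 8]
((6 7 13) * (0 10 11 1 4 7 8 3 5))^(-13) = (0 3 6 7 1 10 5 8 13 4 11) = [3, 10, 2, 6, 11, 8, 7, 1, 13, 9, 5, 0, 12, 4]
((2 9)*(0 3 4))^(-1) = (0 4 3)(2 9) = [4, 1, 9, 0, 3, 5, 6, 7, 8, 2]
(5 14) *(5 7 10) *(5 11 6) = [0, 1, 2, 3, 4, 14, 5, 10, 8, 9, 11, 6, 12, 13, 7] = (5 14 7 10 11 6)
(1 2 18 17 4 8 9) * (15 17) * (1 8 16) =(1 2 18 15 17 4 16)(8 9) =[0, 2, 18, 3, 16, 5, 6, 7, 9, 8, 10, 11, 12, 13, 14, 17, 1, 4, 15]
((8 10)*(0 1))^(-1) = (0 1)(8 10) = [1, 0, 2, 3, 4, 5, 6, 7, 10, 9, 8]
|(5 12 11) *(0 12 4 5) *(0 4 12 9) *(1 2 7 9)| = |(0 1 2 7 9)(4 5 12 11)| = 20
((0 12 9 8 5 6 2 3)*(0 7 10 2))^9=(0 8)(2 3 7 10)(5 12)(6 9)=[8, 1, 3, 7, 4, 12, 9, 10, 0, 6, 2, 11, 5]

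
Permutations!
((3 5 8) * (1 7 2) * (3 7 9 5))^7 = (1 9 5 8 7 2) = [0, 9, 1, 3, 4, 8, 6, 2, 7, 5]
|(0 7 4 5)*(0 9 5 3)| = |(0 7 4 3)(5 9)| = 4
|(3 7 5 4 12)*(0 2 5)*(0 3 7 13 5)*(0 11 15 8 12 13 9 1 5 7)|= 42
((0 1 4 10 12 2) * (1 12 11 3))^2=(0 2 12)(1 10 3 4 11)=[2, 10, 12, 4, 11, 5, 6, 7, 8, 9, 3, 1, 0]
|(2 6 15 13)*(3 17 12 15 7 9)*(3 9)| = |(2 6 7 3 17 12 15 13)| = 8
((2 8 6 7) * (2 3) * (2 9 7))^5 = (2 6 8)(3 7 9) = [0, 1, 6, 7, 4, 5, 8, 9, 2, 3]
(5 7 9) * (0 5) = (0 5 7 9) = [5, 1, 2, 3, 4, 7, 6, 9, 8, 0]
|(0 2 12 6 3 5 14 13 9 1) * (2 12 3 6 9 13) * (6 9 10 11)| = 28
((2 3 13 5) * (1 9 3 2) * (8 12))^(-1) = [0, 5, 2, 9, 4, 13, 6, 7, 12, 1, 10, 11, 8, 3] = (1 5 13 3 9)(8 12)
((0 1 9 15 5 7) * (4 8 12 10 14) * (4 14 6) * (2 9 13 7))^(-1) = [7, 0, 5, 3, 6, 15, 10, 13, 4, 2, 12, 11, 8, 1, 14, 9] = (0 7 13 1)(2 5 15 9)(4 6 10 12 8)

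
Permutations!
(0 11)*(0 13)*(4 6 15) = [11, 1, 2, 3, 6, 5, 15, 7, 8, 9, 10, 13, 12, 0, 14, 4] = (0 11 13)(4 6 15)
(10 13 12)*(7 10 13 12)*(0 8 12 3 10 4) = (0 8 12 13 7 4)(3 10) = [8, 1, 2, 10, 0, 5, 6, 4, 12, 9, 3, 11, 13, 7]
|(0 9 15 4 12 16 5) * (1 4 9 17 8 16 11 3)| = |(0 17 8 16 5)(1 4 12 11 3)(9 15)| = 10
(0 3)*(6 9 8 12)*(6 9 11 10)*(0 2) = (0 3 2)(6 11 10)(8 12 9) = [3, 1, 0, 2, 4, 5, 11, 7, 12, 8, 6, 10, 9]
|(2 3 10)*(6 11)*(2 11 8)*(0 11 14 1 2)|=20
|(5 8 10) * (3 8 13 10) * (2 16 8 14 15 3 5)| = 6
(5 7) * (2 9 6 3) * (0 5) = (0 5 7)(2 9 6 3) = [5, 1, 9, 2, 4, 7, 3, 0, 8, 6]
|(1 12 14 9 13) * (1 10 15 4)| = |(1 12 14 9 13 10 15 4)| = 8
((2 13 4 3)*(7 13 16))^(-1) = [0, 1, 3, 4, 13, 5, 6, 16, 8, 9, 10, 11, 12, 7, 14, 15, 2] = (2 3 4 13 7 16)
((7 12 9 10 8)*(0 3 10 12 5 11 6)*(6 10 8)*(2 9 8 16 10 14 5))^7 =(0 16 6 3 10)(2 12 7 9 8)(5 11 14) =[16, 1, 12, 10, 4, 11, 3, 9, 2, 8, 0, 14, 7, 13, 5, 15, 6]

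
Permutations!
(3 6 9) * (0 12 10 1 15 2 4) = (0 12 10 1 15 2 4)(3 6 9) = [12, 15, 4, 6, 0, 5, 9, 7, 8, 3, 1, 11, 10, 13, 14, 2]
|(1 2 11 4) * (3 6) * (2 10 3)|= 7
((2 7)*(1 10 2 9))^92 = (1 2 9 10 7) = [0, 2, 9, 3, 4, 5, 6, 1, 8, 10, 7]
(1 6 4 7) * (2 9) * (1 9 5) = (1 6 4 7 9 2 5) = [0, 6, 5, 3, 7, 1, 4, 9, 8, 2]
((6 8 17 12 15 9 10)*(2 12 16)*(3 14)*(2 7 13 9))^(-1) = (2 15 12)(3 14)(6 10 9 13 7 16 17 8) = [0, 1, 15, 14, 4, 5, 10, 16, 6, 13, 9, 11, 2, 7, 3, 12, 17, 8]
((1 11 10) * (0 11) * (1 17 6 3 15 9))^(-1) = (0 1 9 15 3 6 17 10 11) = [1, 9, 2, 6, 4, 5, 17, 7, 8, 15, 11, 0, 12, 13, 14, 3, 16, 10]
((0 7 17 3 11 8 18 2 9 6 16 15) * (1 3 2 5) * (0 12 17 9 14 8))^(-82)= (0 3 5 8 2 12 16 9)(1 18 14 17 15 6 7 11)= [3, 18, 12, 5, 4, 8, 7, 11, 2, 0, 10, 1, 16, 13, 17, 6, 9, 15, 14]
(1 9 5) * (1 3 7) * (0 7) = (0 7 1 9 5 3) = [7, 9, 2, 0, 4, 3, 6, 1, 8, 5]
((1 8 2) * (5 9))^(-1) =(1 2 8)(5 9) =[0, 2, 8, 3, 4, 9, 6, 7, 1, 5]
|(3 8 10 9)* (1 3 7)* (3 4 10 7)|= 7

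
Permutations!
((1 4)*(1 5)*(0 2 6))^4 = (0 2 6)(1 4 5) = [2, 4, 6, 3, 5, 1, 0]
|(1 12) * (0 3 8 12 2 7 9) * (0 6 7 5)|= 21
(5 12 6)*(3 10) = (3 10)(5 12 6) = [0, 1, 2, 10, 4, 12, 5, 7, 8, 9, 3, 11, 6]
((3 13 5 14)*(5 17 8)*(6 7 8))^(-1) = (3 14 5 8 7 6 17 13) = [0, 1, 2, 14, 4, 8, 17, 6, 7, 9, 10, 11, 12, 3, 5, 15, 16, 13]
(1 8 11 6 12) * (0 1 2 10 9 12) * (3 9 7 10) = (0 1 8 11 6)(2 3 9 12)(7 10) = [1, 8, 3, 9, 4, 5, 0, 10, 11, 12, 7, 6, 2]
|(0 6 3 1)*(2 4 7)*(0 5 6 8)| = |(0 8)(1 5 6 3)(2 4 7)| = 12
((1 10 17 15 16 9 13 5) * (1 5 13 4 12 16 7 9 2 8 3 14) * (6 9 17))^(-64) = (1 6 4 16 8 14 10 9 12 2 3)(7 15 17) = [0, 6, 3, 1, 16, 5, 4, 15, 14, 12, 9, 11, 2, 13, 10, 17, 8, 7]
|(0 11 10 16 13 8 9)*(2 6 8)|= |(0 11 10 16 13 2 6 8 9)|= 9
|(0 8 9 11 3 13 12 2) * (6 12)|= |(0 8 9 11 3 13 6 12 2)|= 9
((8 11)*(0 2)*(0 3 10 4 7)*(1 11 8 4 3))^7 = (0 2 1 11 4 7)(3 10) = [2, 11, 1, 10, 7, 5, 6, 0, 8, 9, 3, 4]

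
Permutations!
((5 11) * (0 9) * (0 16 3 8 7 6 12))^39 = [12, 1, 2, 16, 4, 11, 7, 8, 3, 0, 10, 5, 6, 13, 14, 15, 9] = (0 12 6 7 8 3 16 9)(5 11)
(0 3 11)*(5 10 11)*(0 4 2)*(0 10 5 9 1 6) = (0 3 9 1 6)(2 10 11 4) = [3, 6, 10, 9, 2, 5, 0, 7, 8, 1, 11, 4]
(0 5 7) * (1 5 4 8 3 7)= (0 4 8 3 7)(1 5)= [4, 5, 2, 7, 8, 1, 6, 0, 3]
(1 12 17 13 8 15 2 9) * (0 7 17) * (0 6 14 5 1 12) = (0 7 17 13 8 15 2 9 12 6 14 5 1) = [7, 0, 9, 3, 4, 1, 14, 17, 15, 12, 10, 11, 6, 8, 5, 2, 16, 13]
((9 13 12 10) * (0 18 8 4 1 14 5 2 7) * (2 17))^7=(0 17 1 18 2 14 8 7 5 4)(9 10 12 13)=[17, 18, 14, 3, 0, 4, 6, 5, 7, 10, 12, 11, 13, 9, 8, 15, 16, 1, 2]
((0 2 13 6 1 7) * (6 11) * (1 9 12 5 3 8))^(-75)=(0 8 12 11)(1 5 6 2)(3 9 13 7)=[8, 5, 1, 9, 4, 6, 2, 3, 12, 13, 10, 0, 11, 7]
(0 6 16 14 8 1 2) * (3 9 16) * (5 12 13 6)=(0 5 12 13 6 3 9 16 14 8 1 2)=[5, 2, 0, 9, 4, 12, 3, 7, 1, 16, 10, 11, 13, 6, 8, 15, 14]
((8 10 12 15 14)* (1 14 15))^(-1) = (15)(1 12 10 8 14) = [0, 12, 2, 3, 4, 5, 6, 7, 14, 9, 8, 11, 10, 13, 1, 15]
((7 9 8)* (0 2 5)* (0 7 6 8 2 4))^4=[0, 1, 2, 3, 4, 5, 6, 7, 8, 9]=(9)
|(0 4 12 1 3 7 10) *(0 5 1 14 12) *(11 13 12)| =|(0 4)(1 3 7 10 5)(11 13 12 14)| =20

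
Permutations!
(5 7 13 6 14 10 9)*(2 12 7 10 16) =(2 12 7 13 6 14 16)(5 10 9) =[0, 1, 12, 3, 4, 10, 14, 13, 8, 5, 9, 11, 7, 6, 16, 15, 2]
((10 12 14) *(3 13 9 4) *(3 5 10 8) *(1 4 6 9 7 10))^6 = (3 8 14 12 10 7 13) = [0, 1, 2, 8, 4, 5, 6, 13, 14, 9, 7, 11, 10, 3, 12]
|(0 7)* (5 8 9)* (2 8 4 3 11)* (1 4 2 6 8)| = 18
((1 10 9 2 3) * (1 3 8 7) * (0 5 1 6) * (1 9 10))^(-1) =(10)(0 6 7 8 2 9 5) =[6, 1, 9, 3, 4, 0, 7, 8, 2, 5, 10]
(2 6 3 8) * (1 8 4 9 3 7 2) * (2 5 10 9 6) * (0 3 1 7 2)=[3, 8, 0, 4, 6, 10, 2, 5, 7, 1, 9]=(0 3 4 6 2)(1 8 7 5 10 9)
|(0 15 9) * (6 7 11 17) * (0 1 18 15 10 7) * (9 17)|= 10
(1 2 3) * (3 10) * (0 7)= (0 7)(1 2 10 3)= [7, 2, 10, 1, 4, 5, 6, 0, 8, 9, 3]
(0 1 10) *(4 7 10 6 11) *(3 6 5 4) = (0 1 5 4 7 10)(3 6 11) = [1, 5, 2, 6, 7, 4, 11, 10, 8, 9, 0, 3]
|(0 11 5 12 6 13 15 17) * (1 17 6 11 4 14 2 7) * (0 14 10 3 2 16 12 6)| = 16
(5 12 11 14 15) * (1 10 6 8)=(1 10 6 8)(5 12 11 14 15)=[0, 10, 2, 3, 4, 12, 8, 7, 1, 9, 6, 14, 11, 13, 15, 5]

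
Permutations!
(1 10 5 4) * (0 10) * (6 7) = (0 10 5 4 1)(6 7) = [10, 0, 2, 3, 1, 4, 7, 6, 8, 9, 5]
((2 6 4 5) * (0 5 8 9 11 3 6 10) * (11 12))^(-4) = [0, 1, 2, 8, 12, 5, 9, 7, 11, 3, 10, 4, 6] = (3 8 11 4 12 6 9)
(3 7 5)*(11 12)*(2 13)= (2 13)(3 7 5)(11 12)= [0, 1, 13, 7, 4, 3, 6, 5, 8, 9, 10, 12, 11, 2]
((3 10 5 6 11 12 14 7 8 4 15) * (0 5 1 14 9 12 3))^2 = [6, 7, 2, 1, 0, 11, 3, 4, 15, 9, 14, 10, 12, 13, 8, 5] = (0 6 3 1 7 4)(5 11 10 14 8 15)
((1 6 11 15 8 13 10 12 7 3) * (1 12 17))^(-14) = [0, 11, 2, 12, 4, 5, 15, 3, 10, 9, 1, 8, 7, 17, 14, 13, 16, 6] = (1 11 8 10)(3 12 7)(6 15 13 17)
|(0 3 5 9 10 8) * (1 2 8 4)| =9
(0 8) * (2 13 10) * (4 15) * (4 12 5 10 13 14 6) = (0 8)(2 14 6 4 15 12 5 10) = [8, 1, 14, 3, 15, 10, 4, 7, 0, 9, 2, 11, 5, 13, 6, 12]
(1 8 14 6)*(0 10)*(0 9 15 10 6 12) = (0 6 1 8 14 12)(9 15 10) = [6, 8, 2, 3, 4, 5, 1, 7, 14, 15, 9, 11, 0, 13, 12, 10]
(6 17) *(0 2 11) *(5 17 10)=(0 2 11)(5 17 6 10)=[2, 1, 11, 3, 4, 17, 10, 7, 8, 9, 5, 0, 12, 13, 14, 15, 16, 6]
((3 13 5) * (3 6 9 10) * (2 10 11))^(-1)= (2 11 9 6 5 13 3 10)= [0, 1, 11, 10, 4, 13, 5, 7, 8, 6, 2, 9, 12, 3]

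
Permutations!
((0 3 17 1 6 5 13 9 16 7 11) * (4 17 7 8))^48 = [0, 13, 2, 3, 6, 16, 9, 7, 1, 4, 10, 11, 12, 8, 14, 15, 17, 5] = (1 13 8)(4 6 9)(5 16 17)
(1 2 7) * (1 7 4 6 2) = (7)(2 4 6) = [0, 1, 4, 3, 6, 5, 2, 7]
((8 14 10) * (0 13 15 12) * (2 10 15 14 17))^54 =(0 12 15 14 13)(2 8)(10 17) =[12, 1, 8, 3, 4, 5, 6, 7, 2, 9, 17, 11, 15, 0, 13, 14, 16, 10]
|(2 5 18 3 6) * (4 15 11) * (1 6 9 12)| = 24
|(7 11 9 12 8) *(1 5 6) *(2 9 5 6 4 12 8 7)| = 30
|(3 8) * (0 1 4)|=|(0 1 4)(3 8)|=6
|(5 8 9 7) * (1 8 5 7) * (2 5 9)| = 5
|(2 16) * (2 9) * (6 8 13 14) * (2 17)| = |(2 16 9 17)(6 8 13 14)| = 4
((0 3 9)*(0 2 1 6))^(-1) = (0 6 1 2 9 3) = [6, 2, 9, 0, 4, 5, 1, 7, 8, 3]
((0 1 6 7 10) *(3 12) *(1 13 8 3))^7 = [7, 3, 2, 13, 4, 5, 12, 1, 0, 9, 6, 11, 8, 10] = (0 7 1 3 13 10 6 12 8)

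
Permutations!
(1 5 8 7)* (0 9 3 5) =(0 9 3 5 8 7 1) =[9, 0, 2, 5, 4, 8, 6, 1, 7, 3]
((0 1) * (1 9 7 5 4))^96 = [0, 1, 2, 3, 4, 5, 6, 7, 8, 9] = (9)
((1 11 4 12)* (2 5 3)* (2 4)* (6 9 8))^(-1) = (1 12 4 3 5 2 11)(6 8 9) = [0, 12, 11, 5, 3, 2, 8, 7, 9, 6, 10, 1, 4]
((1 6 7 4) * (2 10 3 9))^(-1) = (1 4 7 6)(2 9 3 10) = [0, 4, 9, 10, 7, 5, 1, 6, 8, 3, 2]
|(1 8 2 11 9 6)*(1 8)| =5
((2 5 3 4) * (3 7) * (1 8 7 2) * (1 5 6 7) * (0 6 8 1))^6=(0 2 4 7)(3 6 8 5)=[2, 1, 4, 6, 7, 3, 8, 0, 5]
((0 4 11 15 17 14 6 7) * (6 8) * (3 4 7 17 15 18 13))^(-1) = (0 7)(3 13 18 11 4)(6 8 14 17) = [7, 1, 2, 13, 3, 5, 8, 0, 14, 9, 10, 4, 12, 18, 17, 15, 16, 6, 11]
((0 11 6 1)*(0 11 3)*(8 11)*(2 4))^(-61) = [3, 6, 4, 0, 2, 5, 11, 7, 1, 9, 10, 8] = (0 3)(1 6 11 8)(2 4)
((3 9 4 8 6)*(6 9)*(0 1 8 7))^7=[1, 8, 2, 6, 7, 5, 3, 0, 9, 4]=(0 1 8 9 4 7)(3 6)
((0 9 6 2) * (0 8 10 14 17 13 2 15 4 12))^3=(0 15)(2 14)(4 9)(6 12)(8 17)(10 13)=[15, 1, 14, 3, 9, 5, 12, 7, 17, 4, 13, 11, 6, 10, 2, 0, 16, 8]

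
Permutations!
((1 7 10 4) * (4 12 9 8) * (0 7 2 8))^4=(0 9 12 10 7)=[9, 1, 2, 3, 4, 5, 6, 0, 8, 12, 7, 11, 10]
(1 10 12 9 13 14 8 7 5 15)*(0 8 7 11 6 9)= (0 8 11 6 9 13 14 7 5 15 1 10 12)= [8, 10, 2, 3, 4, 15, 9, 5, 11, 13, 12, 6, 0, 14, 7, 1]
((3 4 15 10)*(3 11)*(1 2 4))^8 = (1 2 4 15 10 11 3) = [0, 2, 4, 1, 15, 5, 6, 7, 8, 9, 11, 3, 12, 13, 14, 10]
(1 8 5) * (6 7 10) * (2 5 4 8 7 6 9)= (1 7 10 9 2 5)(4 8)= [0, 7, 5, 3, 8, 1, 6, 10, 4, 2, 9]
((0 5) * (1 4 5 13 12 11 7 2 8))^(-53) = (0 1 7 13 4 2 12 5 8 11) = [1, 7, 12, 3, 2, 8, 6, 13, 11, 9, 10, 0, 5, 4]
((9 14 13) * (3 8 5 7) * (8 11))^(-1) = [0, 1, 2, 7, 4, 8, 6, 5, 11, 13, 10, 3, 12, 14, 9] = (3 7 5 8 11)(9 13 14)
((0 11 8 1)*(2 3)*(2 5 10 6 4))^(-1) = (0 1 8 11)(2 4 6 10 5 3) = [1, 8, 4, 2, 6, 3, 10, 7, 11, 9, 5, 0]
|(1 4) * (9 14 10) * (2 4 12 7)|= |(1 12 7 2 4)(9 14 10)|= 15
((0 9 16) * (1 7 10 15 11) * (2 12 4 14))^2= (0 16 9)(1 10 11 7 15)(2 4)(12 14)= [16, 10, 4, 3, 2, 5, 6, 15, 8, 0, 11, 7, 14, 13, 12, 1, 9]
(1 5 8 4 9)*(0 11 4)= (0 11 4 9 1 5 8)= [11, 5, 2, 3, 9, 8, 6, 7, 0, 1, 10, 4]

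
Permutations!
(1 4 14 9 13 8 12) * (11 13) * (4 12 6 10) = [0, 12, 2, 3, 14, 5, 10, 7, 6, 11, 4, 13, 1, 8, 9] = (1 12)(4 14 9 11 13 8 6 10)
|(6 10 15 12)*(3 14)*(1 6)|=|(1 6 10 15 12)(3 14)|=10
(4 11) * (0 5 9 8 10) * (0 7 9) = (0 5)(4 11)(7 9 8 10) = [5, 1, 2, 3, 11, 0, 6, 9, 10, 8, 7, 4]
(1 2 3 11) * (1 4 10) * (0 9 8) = (0 9 8)(1 2 3 11 4 10) = [9, 2, 3, 11, 10, 5, 6, 7, 0, 8, 1, 4]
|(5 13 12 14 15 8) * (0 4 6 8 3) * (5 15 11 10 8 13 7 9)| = 33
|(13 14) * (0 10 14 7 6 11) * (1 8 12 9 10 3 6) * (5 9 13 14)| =|(14)(0 3 6 11)(1 8 12 13 7)(5 9 10)| =60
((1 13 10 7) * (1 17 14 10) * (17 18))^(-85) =(18)(1 13) =[0, 13, 2, 3, 4, 5, 6, 7, 8, 9, 10, 11, 12, 1, 14, 15, 16, 17, 18]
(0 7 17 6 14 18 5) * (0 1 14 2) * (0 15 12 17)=(0 7)(1 14 18 5)(2 15 12 17 6)=[7, 14, 15, 3, 4, 1, 2, 0, 8, 9, 10, 11, 17, 13, 18, 12, 16, 6, 5]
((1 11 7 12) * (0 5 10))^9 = (1 11 7 12) = [0, 11, 2, 3, 4, 5, 6, 12, 8, 9, 10, 7, 1]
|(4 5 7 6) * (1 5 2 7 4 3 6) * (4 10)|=6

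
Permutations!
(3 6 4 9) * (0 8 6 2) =(0 8 6 4 9 3 2) =[8, 1, 0, 2, 9, 5, 4, 7, 6, 3]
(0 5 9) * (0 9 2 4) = (9)(0 5 2 4) = [5, 1, 4, 3, 0, 2, 6, 7, 8, 9]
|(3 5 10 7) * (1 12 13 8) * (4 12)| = 20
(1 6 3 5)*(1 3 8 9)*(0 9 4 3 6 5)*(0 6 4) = [9, 5, 2, 6, 3, 4, 8, 7, 0, 1] = (0 9 1 5 4 3 6 8)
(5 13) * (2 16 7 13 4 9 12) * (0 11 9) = (0 11 9 12 2 16 7 13 5 4) = [11, 1, 16, 3, 0, 4, 6, 13, 8, 12, 10, 9, 2, 5, 14, 15, 7]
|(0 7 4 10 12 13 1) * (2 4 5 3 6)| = |(0 7 5 3 6 2 4 10 12 13 1)| = 11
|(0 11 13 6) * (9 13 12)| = 6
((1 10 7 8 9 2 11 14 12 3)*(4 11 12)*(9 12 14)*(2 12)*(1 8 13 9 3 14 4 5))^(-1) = (1 5 14 12 9 13 7 10)(2 8 3 11 4) = [0, 5, 8, 11, 2, 14, 6, 10, 3, 13, 1, 4, 9, 7, 12]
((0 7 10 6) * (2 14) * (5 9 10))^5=(0 6 10 9 5 7)(2 14)=[6, 1, 14, 3, 4, 7, 10, 0, 8, 5, 9, 11, 12, 13, 2]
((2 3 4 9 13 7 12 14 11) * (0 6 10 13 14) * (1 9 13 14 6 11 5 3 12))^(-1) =(0 12 2 11)(1 7 13 4 3 5 14 10 6 9) =[12, 7, 11, 5, 3, 14, 9, 13, 8, 1, 6, 0, 2, 4, 10]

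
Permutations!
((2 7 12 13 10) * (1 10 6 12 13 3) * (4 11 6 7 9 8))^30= [0, 1, 2, 3, 4, 5, 6, 7, 8, 9, 10, 11, 12, 13]= (13)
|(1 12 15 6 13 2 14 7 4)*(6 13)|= |(1 12 15 13 2 14 7 4)|= 8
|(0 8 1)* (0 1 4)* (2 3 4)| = 5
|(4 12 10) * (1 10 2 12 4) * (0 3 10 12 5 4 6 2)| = 20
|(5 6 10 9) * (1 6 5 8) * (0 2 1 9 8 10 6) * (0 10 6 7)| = |(0 2 1 10 8 9 6 7)| = 8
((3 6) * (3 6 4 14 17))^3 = (3 17 14 4) = [0, 1, 2, 17, 3, 5, 6, 7, 8, 9, 10, 11, 12, 13, 4, 15, 16, 14]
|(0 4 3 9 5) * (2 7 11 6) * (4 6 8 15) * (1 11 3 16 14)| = 7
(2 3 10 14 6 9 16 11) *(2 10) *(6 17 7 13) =(2 3)(6 9 16 11 10 14 17 7 13) =[0, 1, 3, 2, 4, 5, 9, 13, 8, 16, 14, 10, 12, 6, 17, 15, 11, 7]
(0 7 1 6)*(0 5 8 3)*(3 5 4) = (0 7 1 6 4 3)(5 8) = [7, 6, 2, 0, 3, 8, 4, 1, 5]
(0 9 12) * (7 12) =(0 9 7 12) =[9, 1, 2, 3, 4, 5, 6, 12, 8, 7, 10, 11, 0]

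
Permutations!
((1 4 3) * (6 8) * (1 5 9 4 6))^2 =(1 8 6)(3 9)(4 5) =[0, 8, 2, 9, 5, 4, 1, 7, 6, 3]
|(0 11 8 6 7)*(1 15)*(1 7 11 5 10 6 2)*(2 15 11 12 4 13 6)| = 36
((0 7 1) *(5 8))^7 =[7, 0, 2, 3, 4, 8, 6, 1, 5] =(0 7 1)(5 8)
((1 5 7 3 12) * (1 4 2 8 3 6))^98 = (1 7)(2 12 8 4 3)(5 6) = [0, 7, 12, 2, 3, 6, 5, 1, 4, 9, 10, 11, 8]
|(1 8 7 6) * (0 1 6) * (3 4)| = |(0 1 8 7)(3 4)| = 4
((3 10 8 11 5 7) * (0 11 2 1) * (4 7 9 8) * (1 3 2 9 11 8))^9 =(0 8 9 1)(2 7 4 10 3)(5 11) =[8, 0, 7, 2, 10, 11, 6, 4, 9, 1, 3, 5]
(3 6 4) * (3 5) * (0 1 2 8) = [1, 2, 8, 6, 5, 3, 4, 7, 0] = (0 1 2 8)(3 6 4 5)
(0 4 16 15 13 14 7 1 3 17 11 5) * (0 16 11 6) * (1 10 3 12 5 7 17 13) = (0 4 11 7 10 3 13 14 17 6)(1 12 5 16 15) = [4, 12, 2, 13, 11, 16, 0, 10, 8, 9, 3, 7, 5, 14, 17, 1, 15, 6]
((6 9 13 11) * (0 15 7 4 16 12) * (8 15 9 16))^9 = (0 13 6 12 9 11 16)(4 8 15 7) = [13, 1, 2, 3, 8, 5, 12, 4, 15, 11, 10, 16, 9, 6, 14, 7, 0]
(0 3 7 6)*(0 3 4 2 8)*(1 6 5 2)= (0 4 1 6 3 7 5 2 8)= [4, 6, 8, 7, 1, 2, 3, 5, 0]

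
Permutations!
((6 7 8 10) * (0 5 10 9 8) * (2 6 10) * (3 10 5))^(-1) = (0 7 6 2 5 10 3)(8 9) = [7, 1, 5, 0, 4, 10, 2, 6, 9, 8, 3]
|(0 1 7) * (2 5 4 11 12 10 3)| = 21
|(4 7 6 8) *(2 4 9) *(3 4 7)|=|(2 7 6 8 9)(3 4)|=10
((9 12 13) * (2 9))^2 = (2 12)(9 13) = [0, 1, 12, 3, 4, 5, 6, 7, 8, 13, 10, 11, 2, 9]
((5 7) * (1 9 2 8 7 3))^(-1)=(1 3 5 7 8 2 9)=[0, 3, 9, 5, 4, 7, 6, 8, 2, 1]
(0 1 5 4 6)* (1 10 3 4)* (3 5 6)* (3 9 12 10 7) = (0 7 3 4 9 12 10 5 1 6) = [7, 6, 2, 4, 9, 1, 0, 3, 8, 12, 5, 11, 10]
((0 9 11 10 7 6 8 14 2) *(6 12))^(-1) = (0 2 14 8 6 12 7 10 11 9) = [2, 1, 14, 3, 4, 5, 12, 10, 6, 0, 11, 9, 7, 13, 8]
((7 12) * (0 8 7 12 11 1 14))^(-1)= (0 14 1 11 7 8)= [14, 11, 2, 3, 4, 5, 6, 8, 0, 9, 10, 7, 12, 13, 1]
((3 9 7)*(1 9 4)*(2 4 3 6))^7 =(1 9 7 6 2 4) =[0, 9, 4, 3, 1, 5, 2, 6, 8, 7]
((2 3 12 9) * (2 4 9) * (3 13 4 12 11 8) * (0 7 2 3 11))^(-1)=(0 3 12 9 4 13 2 7)(8 11)=[3, 1, 7, 12, 13, 5, 6, 0, 11, 4, 10, 8, 9, 2]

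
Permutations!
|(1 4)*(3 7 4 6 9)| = 6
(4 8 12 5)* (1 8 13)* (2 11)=(1 8 12 5 4 13)(2 11)=[0, 8, 11, 3, 13, 4, 6, 7, 12, 9, 10, 2, 5, 1]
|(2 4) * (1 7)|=2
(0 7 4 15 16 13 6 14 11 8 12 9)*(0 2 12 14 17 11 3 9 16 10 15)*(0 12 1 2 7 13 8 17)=(0 13 6)(1 2)(3 9 7 4 12 16 8 14)(10 15)(11 17)=[13, 2, 1, 9, 12, 5, 0, 4, 14, 7, 15, 17, 16, 6, 3, 10, 8, 11]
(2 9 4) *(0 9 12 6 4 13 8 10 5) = (0 9 13 8 10 5)(2 12 6 4) = [9, 1, 12, 3, 2, 0, 4, 7, 10, 13, 5, 11, 6, 8]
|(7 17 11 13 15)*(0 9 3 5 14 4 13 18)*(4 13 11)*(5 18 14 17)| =8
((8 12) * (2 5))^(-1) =(2 5)(8 12) =[0, 1, 5, 3, 4, 2, 6, 7, 12, 9, 10, 11, 8]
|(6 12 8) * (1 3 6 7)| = 6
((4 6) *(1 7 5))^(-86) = [0, 7, 2, 3, 4, 1, 6, 5] = (1 7 5)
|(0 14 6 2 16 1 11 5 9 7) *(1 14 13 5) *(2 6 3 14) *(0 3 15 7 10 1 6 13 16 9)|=20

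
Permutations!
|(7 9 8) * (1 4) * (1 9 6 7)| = 4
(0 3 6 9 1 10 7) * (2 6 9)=[3, 10, 6, 9, 4, 5, 2, 0, 8, 1, 7]=(0 3 9 1 10 7)(2 6)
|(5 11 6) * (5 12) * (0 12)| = 5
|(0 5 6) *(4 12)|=|(0 5 6)(4 12)|=6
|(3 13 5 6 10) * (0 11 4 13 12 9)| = |(0 11 4 13 5 6 10 3 12 9)| = 10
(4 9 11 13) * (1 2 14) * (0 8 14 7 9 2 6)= (0 8 14 1 6)(2 7 9 11 13 4)= [8, 6, 7, 3, 2, 5, 0, 9, 14, 11, 10, 13, 12, 4, 1]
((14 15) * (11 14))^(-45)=[0, 1, 2, 3, 4, 5, 6, 7, 8, 9, 10, 11, 12, 13, 14, 15]=(15)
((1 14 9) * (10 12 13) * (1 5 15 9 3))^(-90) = [0, 1, 2, 3, 4, 5, 6, 7, 8, 9, 10, 11, 12, 13, 14, 15] = (15)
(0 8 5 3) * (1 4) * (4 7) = [8, 7, 2, 0, 1, 3, 6, 4, 5] = (0 8 5 3)(1 7 4)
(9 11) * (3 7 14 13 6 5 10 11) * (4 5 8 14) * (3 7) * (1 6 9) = (1 6 8 14 13 9 7 4 5 10 11) = [0, 6, 2, 3, 5, 10, 8, 4, 14, 7, 11, 1, 12, 9, 13]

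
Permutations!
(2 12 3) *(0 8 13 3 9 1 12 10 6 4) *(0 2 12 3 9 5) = [8, 3, 10, 12, 2, 0, 4, 7, 13, 1, 6, 11, 5, 9] = (0 8 13 9 1 3 12 5)(2 10 6 4)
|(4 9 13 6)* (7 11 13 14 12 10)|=9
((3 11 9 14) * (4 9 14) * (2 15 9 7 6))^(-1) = [0, 1, 6, 14, 9, 5, 7, 4, 8, 15, 10, 3, 12, 13, 11, 2] = (2 6 7 4 9 15)(3 14 11)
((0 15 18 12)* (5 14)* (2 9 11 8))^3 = (0 12 18 15)(2 8 11 9)(5 14) = [12, 1, 8, 3, 4, 14, 6, 7, 11, 2, 10, 9, 18, 13, 5, 0, 16, 17, 15]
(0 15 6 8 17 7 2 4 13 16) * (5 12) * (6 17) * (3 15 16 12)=[16, 1, 4, 15, 13, 3, 8, 2, 6, 9, 10, 11, 5, 12, 14, 17, 0, 7]=(0 16)(2 4 13 12 5 3 15 17 7)(6 8)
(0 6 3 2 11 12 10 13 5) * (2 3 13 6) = (0 2 11 12 10 6 13 5) = [2, 1, 11, 3, 4, 0, 13, 7, 8, 9, 6, 12, 10, 5]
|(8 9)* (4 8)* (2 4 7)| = |(2 4 8 9 7)| = 5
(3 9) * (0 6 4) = (0 6 4)(3 9) = [6, 1, 2, 9, 0, 5, 4, 7, 8, 3]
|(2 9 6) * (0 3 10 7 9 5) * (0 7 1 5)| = |(0 3 10 1 5 7 9 6 2)| = 9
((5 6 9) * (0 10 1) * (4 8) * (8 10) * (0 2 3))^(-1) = (0 3 2 1 10 4 8)(5 9 6) = [3, 10, 1, 2, 8, 9, 5, 7, 0, 6, 4]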